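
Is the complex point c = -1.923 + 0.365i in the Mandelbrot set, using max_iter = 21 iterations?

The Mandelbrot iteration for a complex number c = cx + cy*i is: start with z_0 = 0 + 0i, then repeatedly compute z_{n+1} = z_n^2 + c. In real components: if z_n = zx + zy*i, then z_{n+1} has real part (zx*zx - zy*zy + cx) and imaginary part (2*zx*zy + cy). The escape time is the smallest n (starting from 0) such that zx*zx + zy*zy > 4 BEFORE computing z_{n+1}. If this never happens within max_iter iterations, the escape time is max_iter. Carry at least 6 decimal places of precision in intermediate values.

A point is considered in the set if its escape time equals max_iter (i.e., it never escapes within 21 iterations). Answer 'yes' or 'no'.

Answer: no

Derivation:
z_0 = 0 + 0i, c = -1.9230 + 0.3650i
Iter 1: z = -1.9230 + 0.3650i, |z|^2 = 3.8312
Iter 2: z = 1.6417 + -1.0388i, |z|^2 = 3.7743
Iter 3: z = -0.3069 + -3.0458i, |z|^2 = 9.3709
Escaped at iteration 3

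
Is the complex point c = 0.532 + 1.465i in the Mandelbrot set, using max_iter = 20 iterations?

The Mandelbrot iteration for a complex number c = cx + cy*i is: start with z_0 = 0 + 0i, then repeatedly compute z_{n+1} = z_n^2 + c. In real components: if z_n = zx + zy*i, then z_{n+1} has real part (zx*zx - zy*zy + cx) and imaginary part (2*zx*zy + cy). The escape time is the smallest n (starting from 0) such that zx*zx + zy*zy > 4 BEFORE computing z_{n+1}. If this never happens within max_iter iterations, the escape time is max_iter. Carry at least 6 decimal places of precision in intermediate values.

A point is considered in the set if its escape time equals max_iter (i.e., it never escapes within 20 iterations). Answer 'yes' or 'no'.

z_0 = 0 + 0i, c = 0.5320 + 1.4650i
Iter 1: z = 0.5320 + 1.4650i, |z|^2 = 2.4292
Iter 2: z = -1.3312 + 3.0238i, |z|^2 = 10.9152
Escaped at iteration 2

Answer: no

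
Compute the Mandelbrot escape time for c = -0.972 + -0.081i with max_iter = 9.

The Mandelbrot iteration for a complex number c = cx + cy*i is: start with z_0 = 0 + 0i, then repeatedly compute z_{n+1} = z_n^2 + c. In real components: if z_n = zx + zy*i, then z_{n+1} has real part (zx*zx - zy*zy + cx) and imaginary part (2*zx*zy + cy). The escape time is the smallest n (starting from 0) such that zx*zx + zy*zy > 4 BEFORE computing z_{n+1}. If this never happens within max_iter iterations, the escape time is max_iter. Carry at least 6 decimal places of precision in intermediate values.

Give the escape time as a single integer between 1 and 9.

Answer: 9

Derivation:
z_0 = 0 + 0i, c = -0.9720 + -0.0810i
Iter 1: z = -0.9720 + -0.0810i, |z|^2 = 0.9513
Iter 2: z = -0.0338 + 0.0765i, |z|^2 = 0.0070
Iter 3: z = -0.9767 + -0.0862i, |z|^2 = 0.9614
Iter 4: z = -0.0255 + 0.0873i, |z|^2 = 0.0083
Iter 5: z = -0.9790 + -0.0854i, |z|^2 = 0.9657
Iter 6: z = -0.0209 + 0.0863i, |z|^2 = 0.0079
Iter 7: z = -0.9790 + -0.0846i, |z|^2 = 0.9656
Iter 8: z = -0.0207 + 0.0847i, |z|^2 = 0.0076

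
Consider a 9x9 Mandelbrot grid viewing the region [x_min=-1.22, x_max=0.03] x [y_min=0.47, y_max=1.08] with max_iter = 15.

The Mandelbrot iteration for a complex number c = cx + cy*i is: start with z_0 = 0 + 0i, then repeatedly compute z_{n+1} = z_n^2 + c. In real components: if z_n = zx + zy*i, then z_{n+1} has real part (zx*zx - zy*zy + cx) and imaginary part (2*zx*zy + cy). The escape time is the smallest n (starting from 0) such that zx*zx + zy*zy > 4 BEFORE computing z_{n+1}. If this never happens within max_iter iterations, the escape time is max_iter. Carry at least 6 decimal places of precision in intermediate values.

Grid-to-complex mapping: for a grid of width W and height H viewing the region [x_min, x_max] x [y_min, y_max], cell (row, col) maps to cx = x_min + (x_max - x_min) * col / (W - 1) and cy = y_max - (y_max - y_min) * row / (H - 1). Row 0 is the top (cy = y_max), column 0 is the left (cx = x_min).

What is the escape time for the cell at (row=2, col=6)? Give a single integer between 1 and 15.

z_0 = 0 + 0i, c = -0.2825 + 0.9275i
Iter 1: z = -0.2825 + 0.9275i, |z|^2 = 0.9401
Iter 2: z = -1.0629 + 0.4035i, |z|^2 = 1.2926
Iter 3: z = 0.6846 + 0.0698i, |z|^2 = 0.4735
Iter 4: z = 0.1813 + 1.0230i, |z|^2 = 1.0795
Iter 5: z = -1.2962 + 1.2984i, |z|^2 = 3.3661
Iter 6: z = -0.2881 + -2.4386i, |z|^2 = 6.0299
Escaped at iteration 6

Answer: 6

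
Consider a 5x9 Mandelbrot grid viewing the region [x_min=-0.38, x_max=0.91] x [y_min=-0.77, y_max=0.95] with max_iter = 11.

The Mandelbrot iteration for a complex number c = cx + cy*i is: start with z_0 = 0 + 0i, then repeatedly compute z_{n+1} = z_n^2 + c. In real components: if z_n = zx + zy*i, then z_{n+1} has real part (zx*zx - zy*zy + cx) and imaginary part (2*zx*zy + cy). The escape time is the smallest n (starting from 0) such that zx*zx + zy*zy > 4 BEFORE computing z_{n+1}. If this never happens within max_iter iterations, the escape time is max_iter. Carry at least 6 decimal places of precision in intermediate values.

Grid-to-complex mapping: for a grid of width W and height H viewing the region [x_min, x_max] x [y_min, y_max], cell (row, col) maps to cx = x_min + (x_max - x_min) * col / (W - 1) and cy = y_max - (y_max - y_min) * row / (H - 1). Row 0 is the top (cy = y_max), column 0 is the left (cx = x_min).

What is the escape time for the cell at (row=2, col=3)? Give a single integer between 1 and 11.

z_0 = 0 + 0i, c = 0.5875 + 0.5200i
Iter 1: z = 0.5875 + 0.5200i, |z|^2 = 0.6156
Iter 2: z = 0.6623 + 1.1310i, |z|^2 = 1.7177
Iter 3: z = -0.2531 + 2.0180i, |z|^2 = 4.1365
Escaped at iteration 3

Answer: 3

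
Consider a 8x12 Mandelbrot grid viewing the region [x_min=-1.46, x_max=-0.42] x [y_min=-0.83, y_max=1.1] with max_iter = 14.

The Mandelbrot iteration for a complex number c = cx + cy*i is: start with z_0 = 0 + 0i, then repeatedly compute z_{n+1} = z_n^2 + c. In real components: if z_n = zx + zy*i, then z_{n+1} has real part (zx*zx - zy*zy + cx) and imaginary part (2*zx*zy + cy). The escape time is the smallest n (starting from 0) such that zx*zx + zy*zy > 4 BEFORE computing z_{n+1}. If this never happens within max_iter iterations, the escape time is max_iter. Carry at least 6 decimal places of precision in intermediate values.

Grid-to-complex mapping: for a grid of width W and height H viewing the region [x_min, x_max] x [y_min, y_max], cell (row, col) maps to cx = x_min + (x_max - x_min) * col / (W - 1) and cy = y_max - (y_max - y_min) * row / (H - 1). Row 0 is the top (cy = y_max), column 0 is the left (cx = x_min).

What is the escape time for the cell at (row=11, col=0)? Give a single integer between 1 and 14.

z_0 = 0 + 0i, c = -1.4600 + -0.8300i
Iter 1: z = -1.4600 + -0.8300i, |z|^2 = 2.8205
Iter 2: z = -0.0173 + 1.5936i, |z|^2 = 2.5399
Iter 3: z = -3.9993 + -0.8851i, |z|^2 = 16.7776
Escaped at iteration 3

Answer: 3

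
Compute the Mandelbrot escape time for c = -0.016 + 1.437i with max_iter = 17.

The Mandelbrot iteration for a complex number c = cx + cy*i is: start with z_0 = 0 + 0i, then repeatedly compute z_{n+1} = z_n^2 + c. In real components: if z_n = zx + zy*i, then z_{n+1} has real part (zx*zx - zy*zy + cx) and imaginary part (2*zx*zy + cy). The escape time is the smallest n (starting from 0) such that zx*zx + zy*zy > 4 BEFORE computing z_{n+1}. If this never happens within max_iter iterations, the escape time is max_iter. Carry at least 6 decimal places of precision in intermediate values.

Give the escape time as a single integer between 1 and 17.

z_0 = 0 + 0i, c = -0.0160 + 1.4370i
Iter 1: z = -0.0160 + 1.4370i, |z|^2 = 2.0652
Iter 2: z = -2.0807 + 1.3910i, |z|^2 = 6.2643
Escaped at iteration 2

Answer: 2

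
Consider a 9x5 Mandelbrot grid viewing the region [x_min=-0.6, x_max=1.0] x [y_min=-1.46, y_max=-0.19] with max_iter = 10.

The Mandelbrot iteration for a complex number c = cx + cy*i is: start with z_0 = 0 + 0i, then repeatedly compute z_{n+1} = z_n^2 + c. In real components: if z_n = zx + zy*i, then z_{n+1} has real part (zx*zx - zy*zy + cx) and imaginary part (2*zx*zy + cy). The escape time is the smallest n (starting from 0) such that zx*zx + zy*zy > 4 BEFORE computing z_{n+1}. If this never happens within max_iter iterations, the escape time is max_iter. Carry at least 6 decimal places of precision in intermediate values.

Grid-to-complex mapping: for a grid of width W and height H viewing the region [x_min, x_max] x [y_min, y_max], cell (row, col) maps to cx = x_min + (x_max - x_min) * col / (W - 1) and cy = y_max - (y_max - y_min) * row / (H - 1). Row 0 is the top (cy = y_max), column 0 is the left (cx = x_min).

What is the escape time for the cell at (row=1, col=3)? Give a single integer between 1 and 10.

Answer: 10

Derivation:
z_0 = 0 + 0i, c = 0.0000 + -0.5075i
Iter 1: z = 0.0000 + -0.5075i, |z|^2 = 0.2576
Iter 2: z = -0.2576 + -0.5075i, |z|^2 = 0.3239
Iter 3: z = -0.1912 + -0.2461i, |z|^2 = 0.0971
Iter 4: z = -0.0240 + -0.4134i, |z|^2 = 0.1715
Iter 5: z = -0.1703 + -0.4877i, |z|^2 = 0.2668
Iter 6: z = -0.2088 + -0.3414i, |z|^2 = 0.1601
Iter 7: z = -0.0729 + -0.3649i, |z|^2 = 0.1385
Iter 8: z = -0.1279 + -0.4543i, |z|^2 = 0.2227
Iter 9: z = -0.1900 + -0.3913i, |z|^2 = 0.1893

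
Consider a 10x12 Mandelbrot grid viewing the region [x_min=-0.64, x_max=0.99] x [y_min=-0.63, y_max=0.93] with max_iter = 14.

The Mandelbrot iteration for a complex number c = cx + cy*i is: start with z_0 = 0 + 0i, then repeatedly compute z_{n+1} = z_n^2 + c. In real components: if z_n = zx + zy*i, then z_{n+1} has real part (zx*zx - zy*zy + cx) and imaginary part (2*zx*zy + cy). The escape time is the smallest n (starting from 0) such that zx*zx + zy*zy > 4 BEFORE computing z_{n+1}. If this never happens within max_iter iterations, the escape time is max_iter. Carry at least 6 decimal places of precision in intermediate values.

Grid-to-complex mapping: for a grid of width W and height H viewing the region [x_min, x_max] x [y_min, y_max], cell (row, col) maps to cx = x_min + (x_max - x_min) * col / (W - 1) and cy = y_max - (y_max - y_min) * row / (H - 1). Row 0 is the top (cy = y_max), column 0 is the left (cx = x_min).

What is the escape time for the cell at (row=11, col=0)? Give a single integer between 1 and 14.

z_0 = 0 + 0i, c = -0.6400 + -0.6300i
Iter 1: z = -0.6400 + -0.6300i, |z|^2 = 0.8065
Iter 2: z = -0.6273 + 0.1764i, |z|^2 = 0.4246
Iter 3: z = -0.2776 + -0.8513i, |z|^2 = 0.8018
Iter 4: z = -1.2877 + -0.1573i, |z|^2 = 1.6828
Iter 5: z = 0.9933 + -0.2248i, |z|^2 = 1.0372
Iter 6: z = 0.2961 + -1.0766i, |z|^2 = 1.2468
Iter 7: z = -1.7114 + -1.2677i, |z|^2 = 4.5360
Escaped at iteration 7

Answer: 7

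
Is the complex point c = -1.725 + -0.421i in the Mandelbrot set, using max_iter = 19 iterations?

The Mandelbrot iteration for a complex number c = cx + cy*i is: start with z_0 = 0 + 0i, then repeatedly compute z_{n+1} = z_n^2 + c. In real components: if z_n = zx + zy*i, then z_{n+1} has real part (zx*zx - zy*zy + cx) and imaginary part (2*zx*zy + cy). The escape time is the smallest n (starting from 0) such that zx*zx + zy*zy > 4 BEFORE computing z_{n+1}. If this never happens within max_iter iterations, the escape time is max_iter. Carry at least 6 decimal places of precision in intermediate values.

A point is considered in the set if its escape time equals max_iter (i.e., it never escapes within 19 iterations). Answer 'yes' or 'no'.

Answer: no

Derivation:
z_0 = 0 + 0i, c = -1.7250 + -0.4210i
Iter 1: z = -1.7250 + -0.4210i, |z|^2 = 3.1529
Iter 2: z = 1.0734 + 1.0314i, |z|^2 = 2.2160
Iter 3: z = -1.6367 + 1.7933i, |z|^2 = 5.8948
Escaped at iteration 3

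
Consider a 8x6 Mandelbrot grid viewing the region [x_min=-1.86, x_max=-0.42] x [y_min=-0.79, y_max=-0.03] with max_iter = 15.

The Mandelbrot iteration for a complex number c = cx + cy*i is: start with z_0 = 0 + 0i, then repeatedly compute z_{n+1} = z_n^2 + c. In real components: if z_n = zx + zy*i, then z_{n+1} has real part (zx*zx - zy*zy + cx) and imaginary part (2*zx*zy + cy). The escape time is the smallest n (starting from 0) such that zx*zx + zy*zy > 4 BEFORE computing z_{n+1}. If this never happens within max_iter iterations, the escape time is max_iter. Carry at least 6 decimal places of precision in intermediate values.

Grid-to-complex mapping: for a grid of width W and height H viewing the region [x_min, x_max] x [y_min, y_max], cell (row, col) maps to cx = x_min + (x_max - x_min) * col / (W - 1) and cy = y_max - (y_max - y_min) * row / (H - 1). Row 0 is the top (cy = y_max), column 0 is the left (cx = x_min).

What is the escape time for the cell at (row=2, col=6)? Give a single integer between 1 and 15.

Answer: 15

Derivation:
z_0 = 0 + 0i, c = -0.6257 + -0.3340i
Iter 1: z = -0.6257 + -0.3340i, |z|^2 = 0.5031
Iter 2: z = -0.3458 + 0.0840i, |z|^2 = 0.1266
Iter 3: z = -0.5132 + -0.3921i, |z|^2 = 0.4171
Iter 4: z = -0.5160 + 0.0684i, |z|^2 = 0.2710
Iter 5: z = -0.3641 + -0.4046i, |z|^2 = 0.2963
Iter 6: z = -0.6569 + -0.0393i, |z|^2 = 0.4330
Iter 7: z = -0.1958 + -0.2823i, |z|^2 = 0.1180
Iter 8: z = -0.6671 + -0.2235i, |z|^2 = 0.4949
Iter 9: z = -0.2306 + -0.0359i, |z|^2 = 0.0545
Iter 10: z = -0.5738 + -0.3175i, |z|^2 = 0.4300
Iter 11: z = -0.3972 + 0.0303i, |z|^2 = 0.1587
Iter 12: z = -0.4688 + -0.3581i, |z|^2 = 0.3480
Iter 13: z = -0.5341 + 0.0018i, |z|^2 = 0.2853
Iter 14: z = -0.3404 + -0.3359i, |z|^2 = 0.2287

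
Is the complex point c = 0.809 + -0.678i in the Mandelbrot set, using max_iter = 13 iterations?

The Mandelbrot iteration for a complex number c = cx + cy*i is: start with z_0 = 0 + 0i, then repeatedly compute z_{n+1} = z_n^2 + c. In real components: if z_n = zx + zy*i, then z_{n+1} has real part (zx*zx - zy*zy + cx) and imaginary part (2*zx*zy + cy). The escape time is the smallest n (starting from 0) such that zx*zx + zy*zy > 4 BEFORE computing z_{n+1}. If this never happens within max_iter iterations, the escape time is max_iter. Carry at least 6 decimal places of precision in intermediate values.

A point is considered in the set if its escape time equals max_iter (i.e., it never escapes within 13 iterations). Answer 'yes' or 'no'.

z_0 = 0 + 0i, c = 0.8090 + -0.6780i
Iter 1: z = 0.8090 + -0.6780i, |z|^2 = 1.1142
Iter 2: z = 1.0038 + -1.7750i, |z|^2 = 4.1582
Escaped at iteration 2

Answer: no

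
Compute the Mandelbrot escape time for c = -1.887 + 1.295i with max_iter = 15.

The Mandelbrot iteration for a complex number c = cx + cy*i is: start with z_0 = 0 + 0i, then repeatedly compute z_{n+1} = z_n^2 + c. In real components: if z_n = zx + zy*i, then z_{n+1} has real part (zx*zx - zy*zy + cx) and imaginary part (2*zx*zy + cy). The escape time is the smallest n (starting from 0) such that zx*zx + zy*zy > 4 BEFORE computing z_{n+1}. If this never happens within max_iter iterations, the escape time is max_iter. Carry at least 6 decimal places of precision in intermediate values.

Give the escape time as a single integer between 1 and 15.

z_0 = 0 + 0i, c = -1.8870 + 1.2950i
Iter 1: z = -1.8870 + 1.2950i, |z|^2 = 5.2378
Escaped at iteration 1

Answer: 1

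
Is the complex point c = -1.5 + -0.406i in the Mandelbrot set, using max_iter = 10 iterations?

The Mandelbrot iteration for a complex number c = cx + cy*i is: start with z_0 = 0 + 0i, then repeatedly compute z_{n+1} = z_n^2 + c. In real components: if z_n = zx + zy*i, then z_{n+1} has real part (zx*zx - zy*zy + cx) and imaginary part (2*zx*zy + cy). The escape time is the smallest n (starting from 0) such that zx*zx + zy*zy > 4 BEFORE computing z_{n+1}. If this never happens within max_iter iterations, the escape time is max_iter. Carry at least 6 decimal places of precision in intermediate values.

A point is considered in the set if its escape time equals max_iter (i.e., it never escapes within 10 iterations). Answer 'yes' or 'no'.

z_0 = 0 + 0i, c = -1.5000 + -0.4060i
Iter 1: z = -1.5000 + -0.4060i, |z|^2 = 2.4148
Iter 2: z = 0.5852 + 0.8120i, |z|^2 = 1.0018
Iter 3: z = -1.8169 + 0.5443i, |z|^2 = 3.5975
Iter 4: z = 1.5050 + -2.3839i, |z|^2 = 7.9480
Escaped at iteration 4

Answer: no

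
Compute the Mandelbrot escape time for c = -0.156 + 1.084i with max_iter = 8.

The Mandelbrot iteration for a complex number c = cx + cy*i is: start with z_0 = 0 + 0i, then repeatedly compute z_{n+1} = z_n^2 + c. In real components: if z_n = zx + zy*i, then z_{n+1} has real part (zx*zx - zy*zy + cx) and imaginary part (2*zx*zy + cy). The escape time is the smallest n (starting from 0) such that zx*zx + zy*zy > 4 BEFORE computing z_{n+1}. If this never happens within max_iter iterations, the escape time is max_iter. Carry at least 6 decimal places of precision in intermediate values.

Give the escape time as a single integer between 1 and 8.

z_0 = 0 + 0i, c = -0.1560 + 1.0840i
Iter 1: z = -0.1560 + 1.0840i, |z|^2 = 1.1994
Iter 2: z = -1.3067 + 0.7458i, |z|^2 = 2.2637
Iter 3: z = 0.9953 + -0.8651i, |z|^2 = 1.7390
Iter 4: z = 0.0863 + -0.6381i, |z|^2 = 0.4146
Iter 5: z = -0.5557 + 0.9739i, |z|^2 = 1.2573
Iter 6: z = -0.7957 + 0.0017i, |z|^2 = 0.6332
Iter 7: z = 0.4772 + 1.0813i, |z|^2 = 1.3970

Answer: 8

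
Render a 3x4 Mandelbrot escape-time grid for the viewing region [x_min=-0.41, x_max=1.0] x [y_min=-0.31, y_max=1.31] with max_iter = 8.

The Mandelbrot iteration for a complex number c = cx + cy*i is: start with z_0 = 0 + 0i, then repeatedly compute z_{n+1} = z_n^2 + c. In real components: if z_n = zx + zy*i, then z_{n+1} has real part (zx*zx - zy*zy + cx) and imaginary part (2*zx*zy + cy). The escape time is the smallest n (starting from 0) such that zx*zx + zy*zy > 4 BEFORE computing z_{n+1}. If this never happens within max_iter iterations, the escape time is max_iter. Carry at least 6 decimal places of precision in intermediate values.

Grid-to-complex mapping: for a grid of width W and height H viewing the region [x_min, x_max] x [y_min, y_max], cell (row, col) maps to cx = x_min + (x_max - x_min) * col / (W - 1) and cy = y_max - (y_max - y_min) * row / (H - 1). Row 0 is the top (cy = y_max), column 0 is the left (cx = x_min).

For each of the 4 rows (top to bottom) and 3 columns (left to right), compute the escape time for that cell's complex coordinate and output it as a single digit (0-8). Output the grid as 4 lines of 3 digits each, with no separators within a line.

Answer: 322
652
882
882

Derivation:
(row=0, col=0): c = -0.4100 + 1.3100i → escape time 3
(row=0, col=1): c = 0.2950 + 1.3100i → escape time 2
(row=0, col=2): c = 1.0000 + 1.3100i → escape time 2
(row=1, col=0): c = -0.4100 + 0.7700i → escape time 6
(row=1, col=1): c = 0.2950 + 0.7700i → escape time 5
(row=1, col=2): c = 1.0000 + 0.7700i → escape time 2
(row=2, col=0): c = -0.4100 + 0.2300i → escape time 8
(row=2, col=1): c = 0.2950 + 0.2300i → escape time 8
(row=2, col=2): c = 1.0000 + 0.2300i → escape time 2
(row=3, col=0): c = -0.4100 + -0.3100i → escape time 8
(row=3, col=1): c = 0.2950 + -0.3100i → escape time 8
(row=3, col=2): c = 1.0000 + -0.3100i → escape time 2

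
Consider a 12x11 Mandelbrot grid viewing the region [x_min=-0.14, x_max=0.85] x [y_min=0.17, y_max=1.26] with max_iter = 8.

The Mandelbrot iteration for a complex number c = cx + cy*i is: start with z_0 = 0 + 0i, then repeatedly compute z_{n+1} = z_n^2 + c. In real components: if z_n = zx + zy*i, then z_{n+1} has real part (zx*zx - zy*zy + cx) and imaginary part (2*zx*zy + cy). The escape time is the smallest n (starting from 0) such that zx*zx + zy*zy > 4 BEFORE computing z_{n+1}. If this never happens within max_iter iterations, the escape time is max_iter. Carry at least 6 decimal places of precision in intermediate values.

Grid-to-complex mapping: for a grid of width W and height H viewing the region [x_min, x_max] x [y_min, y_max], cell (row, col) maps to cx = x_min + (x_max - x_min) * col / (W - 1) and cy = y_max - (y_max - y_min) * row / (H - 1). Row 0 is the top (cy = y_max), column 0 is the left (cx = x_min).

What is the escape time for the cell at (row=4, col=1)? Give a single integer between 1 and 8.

Answer: 8

Derivation:
z_0 = 0 + 0i, c = -0.0500 + 0.8240i
Iter 1: z = -0.0500 + 0.8240i, |z|^2 = 0.6815
Iter 2: z = -0.7265 + 0.7416i, |z|^2 = 1.0777
Iter 3: z = -0.0722 + -0.2535i, |z|^2 = 0.0695
Iter 4: z = -0.1091 + 0.8606i, |z|^2 = 0.7525
Iter 5: z = -0.7788 + 0.6363i, |z|^2 = 1.0113
Iter 6: z = 0.1516 + -0.1670i, |z|^2 = 0.0509
Iter 7: z = -0.0549 + 0.7734i, |z|^2 = 0.6011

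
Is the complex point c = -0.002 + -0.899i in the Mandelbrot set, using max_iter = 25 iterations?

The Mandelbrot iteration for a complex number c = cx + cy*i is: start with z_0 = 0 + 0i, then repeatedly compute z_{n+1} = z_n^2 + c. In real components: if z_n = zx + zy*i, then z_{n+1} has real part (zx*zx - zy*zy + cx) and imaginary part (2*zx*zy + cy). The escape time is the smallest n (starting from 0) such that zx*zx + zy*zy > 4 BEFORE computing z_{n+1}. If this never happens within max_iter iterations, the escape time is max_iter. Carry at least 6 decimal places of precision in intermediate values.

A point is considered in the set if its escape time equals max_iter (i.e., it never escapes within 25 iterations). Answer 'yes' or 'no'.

z_0 = 0 + 0i, c = -0.0020 + -0.8990i
Iter 1: z = -0.0020 + -0.8990i, |z|^2 = 0.8082
Iter 2: z = -0.8102 + -0.8954i, |z|^2 = 1.4582
Iter 3: z = -0.1473 + 0.5519i, |z|^2 = 0.3263
Iter 4: z = -0.2849 + -1.0616i, |z|^2 = 1.2082
Iter 5: z = -1.0479 + -0.2941i, |z|^2 = 1.1845
Iter 6: z = 1.0096 + -0.2826i, |z|^2 = 1.0991
Iter 7: z = 0.9373 + -1.4697i, |z|^2 = 3.0386
Iter 8: z = -1.2834 + -3.6542i, |z|^2 = 15.0001
Escaped at iteration 8

Answer: no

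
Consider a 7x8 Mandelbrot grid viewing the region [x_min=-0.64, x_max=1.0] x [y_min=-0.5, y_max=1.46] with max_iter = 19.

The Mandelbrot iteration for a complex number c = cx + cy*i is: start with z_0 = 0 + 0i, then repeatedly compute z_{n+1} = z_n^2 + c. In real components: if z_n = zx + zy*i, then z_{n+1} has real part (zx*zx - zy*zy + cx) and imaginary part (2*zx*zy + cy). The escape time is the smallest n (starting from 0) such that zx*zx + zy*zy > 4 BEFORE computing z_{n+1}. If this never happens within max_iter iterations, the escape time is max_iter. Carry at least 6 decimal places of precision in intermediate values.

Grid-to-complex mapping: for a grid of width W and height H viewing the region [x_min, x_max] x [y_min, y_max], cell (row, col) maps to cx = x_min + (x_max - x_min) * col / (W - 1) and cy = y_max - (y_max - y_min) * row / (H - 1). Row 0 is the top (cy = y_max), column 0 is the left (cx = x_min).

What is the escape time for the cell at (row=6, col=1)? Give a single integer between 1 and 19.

Answer: 19

Derivation:
z_0 = 0 + 0i, c = -0.3667 + -0.2200i
Iter 1: z = -0.3667 + -0.2200i, |z|^2 = 0.1828
Iter 2: z = -0.2806 + -0.0587i, |z|^2 = 0.0822
Iter 3: z = -0.2914 + -0.1871i, |z|^2 = 0.1199
Iter 4: z = -0.3168 + -0.1110i, |z|^2 = 0.1127
Iter 5: z = -0.2786 + -0.1497i, |z|^2 = 0.1000
Iter 6: z = -0.3114 + -0.1366i, |z|^2 = 0.1156
Iter 7: z = -0.2883 + -0.1349i, |z|^2 = 0.1013
Iter 8: z = -0.3017 + -0.1422i, |z|^2 = 0.1113
Iter 9: z = -0.2958 + -0.1342i, |z|^2 = 0.1055
Iter 10: z = -0.2972 + -0.1406i, |z|^2 = 0.1081
Iter 11: z = -0.2981 + -0.1364i, |z|^2 = 0.1075
Iter 12: z = -0.2964 + -0.1386i, |z|^2 = 0.1071
Iter 13: z = -0.2980 + -0.1378i, |z|^2 = 0.1078
Iter 14: z = -0.2968 + -0.1379i, |z|^2 = 0.1071
Iter 15: z = -0.2976 + -0.1382i, |z|^2 = 0.1076
Iter 16: z = -0.2972 + -0.1378i, |z|^2 = 0.1073
Iter 17: z = -0.2973 + -0.1381i, |z|^2 = 0.1075
Iter 18: z = -0.2973 + -0.1379i, |z|^2 = 0.1074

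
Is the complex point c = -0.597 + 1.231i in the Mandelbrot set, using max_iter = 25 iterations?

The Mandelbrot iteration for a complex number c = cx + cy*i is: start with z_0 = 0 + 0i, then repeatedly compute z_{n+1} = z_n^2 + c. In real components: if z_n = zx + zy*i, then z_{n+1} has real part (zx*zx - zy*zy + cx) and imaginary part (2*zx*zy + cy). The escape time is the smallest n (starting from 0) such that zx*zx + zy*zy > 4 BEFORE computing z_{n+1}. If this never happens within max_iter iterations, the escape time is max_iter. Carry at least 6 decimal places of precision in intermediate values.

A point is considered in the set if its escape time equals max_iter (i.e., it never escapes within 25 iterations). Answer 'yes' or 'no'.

Answer: no

Derivation:
z_0 = 0 + 0i, c = -0.5970 + 1.2310i
Iter 1: z = -0.5970 + 1.2310i, |z|^2 = 1.8718
Iter 2: z = -1.7560 + -0.2388i, |z|^2 = 3.1404
Iter 3: z = 2.4293 + 2.0697i, |z|^2 = 10.1853
Escaped at iteration 3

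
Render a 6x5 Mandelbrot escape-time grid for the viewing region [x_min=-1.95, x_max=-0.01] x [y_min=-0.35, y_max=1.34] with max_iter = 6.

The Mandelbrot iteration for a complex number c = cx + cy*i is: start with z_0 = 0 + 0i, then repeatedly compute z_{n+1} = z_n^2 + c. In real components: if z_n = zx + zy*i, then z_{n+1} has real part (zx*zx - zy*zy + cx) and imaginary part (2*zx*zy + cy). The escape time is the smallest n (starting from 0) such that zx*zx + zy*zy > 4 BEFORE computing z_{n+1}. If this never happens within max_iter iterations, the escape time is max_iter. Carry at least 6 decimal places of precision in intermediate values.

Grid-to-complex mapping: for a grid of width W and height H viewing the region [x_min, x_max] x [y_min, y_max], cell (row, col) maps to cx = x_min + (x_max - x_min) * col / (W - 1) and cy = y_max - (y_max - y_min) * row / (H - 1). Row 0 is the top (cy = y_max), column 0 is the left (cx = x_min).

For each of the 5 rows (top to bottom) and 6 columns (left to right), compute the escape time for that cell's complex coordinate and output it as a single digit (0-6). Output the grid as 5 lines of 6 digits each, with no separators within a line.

Answer: 112222
133456
135666
566666
246666

Derivation:
(row=0, col=0): c = -1.9500 + 1.3400i → escape time 1
(row=0, col=1): c = -1.5620 + 1.3400i → escape time 1
(row=0, col=2): c = -1.1740 + 1.3400i → escape time 2
(row=0, col=3): c = -0.7860 + 1.3400i → escape time 2
(row=0, col=4): c = -0.3980 + 1.3400i → escape time 2
(row=0, col=5): c = -0.0100 + 1.3400i → escape time 2
(row=1, col=0): c = -1.9500 + 0.9175i → escape time 1
(row=1, col=1): c = -1.5620 + 0.9175i → escape time 3
(row=1, col=2): c = -1.1740 + 0.9175i → escape time 3
(row=1, col=3): c = -0.7860 + 0.9175i → escape time 4
(row=1, col=4): c = -0.3980 + 0.9175i → escape time 5
(row=1, col=5): c = -0.0100 + 0.9175i → escape time 6
(row=2, col=0): c = -1.9500 + 0.4950i → escape time 1
(row=2, col=1): c = -1.5620 + 0.4950i → escape time 3
(row=2, col=2): c = -1.1740 + 0.4950i → escape time 5
(row=2, col=3): c = -0.7860 + 0.4950i → escape time 6
(row=2, col=4): c = -0.3980 + 0.4950i → escape time 6
(row=2, col=5): c = -0.0100 + 0.4950i → escape time 6
(row=3, col=0): c = -1.9500 + 0.0725i → escape time 5
(row=3, col=1): c = -1.5620 + 0.0725i → escape time 6
(row=3, col=2): c = -1.1740 + 0.0725i → escape time 6
(row=3, col=3): c = -0.7860 + 0.0725i → escape time 6
(row=3, col=4): c = -0.3980 + 0.0725i → escape time 6
(row=3, col=5): c = -0.0100 + 0.0725i → escape time 6
(row=4, col=0): c = -1.9500 + -0.3500i → escape time 2
(row=4, col=1): c = -1.5620 + -0.3500i → escape time 4
(row=4, col=2): c = -1.1740 + -0.3500i → escape time 6
(row=4, col=3): c = -0.7860 + -0.3500i → escape time 6
(row=4, col=4): c = -0.3980 + -0.3500i → escape time 6
(row=4, col=5): c = -0.0100 + -0.3500i → escape time 6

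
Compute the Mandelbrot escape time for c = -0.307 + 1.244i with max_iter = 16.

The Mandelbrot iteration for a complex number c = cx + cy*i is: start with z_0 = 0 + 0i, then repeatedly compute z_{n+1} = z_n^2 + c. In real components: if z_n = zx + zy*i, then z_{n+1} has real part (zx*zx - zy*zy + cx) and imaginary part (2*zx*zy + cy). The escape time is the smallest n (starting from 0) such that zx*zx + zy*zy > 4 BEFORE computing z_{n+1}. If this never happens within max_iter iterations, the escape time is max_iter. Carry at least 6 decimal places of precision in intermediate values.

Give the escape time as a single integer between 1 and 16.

Answer: 3

Derivation:
z_0 = 0 + 0i, c = -0.3070 + 1.2440i
Iter 1: z = -0.3070 + 1.2440i, |z|^2 = 1.6418
Iter 2: z = -1.7603 + 0.4802i, |z|^2 = 3.3292
Iter 3: z = 2.5610 + -0.4465i, |z|^2 = 6.7583
Escaped at iteration 3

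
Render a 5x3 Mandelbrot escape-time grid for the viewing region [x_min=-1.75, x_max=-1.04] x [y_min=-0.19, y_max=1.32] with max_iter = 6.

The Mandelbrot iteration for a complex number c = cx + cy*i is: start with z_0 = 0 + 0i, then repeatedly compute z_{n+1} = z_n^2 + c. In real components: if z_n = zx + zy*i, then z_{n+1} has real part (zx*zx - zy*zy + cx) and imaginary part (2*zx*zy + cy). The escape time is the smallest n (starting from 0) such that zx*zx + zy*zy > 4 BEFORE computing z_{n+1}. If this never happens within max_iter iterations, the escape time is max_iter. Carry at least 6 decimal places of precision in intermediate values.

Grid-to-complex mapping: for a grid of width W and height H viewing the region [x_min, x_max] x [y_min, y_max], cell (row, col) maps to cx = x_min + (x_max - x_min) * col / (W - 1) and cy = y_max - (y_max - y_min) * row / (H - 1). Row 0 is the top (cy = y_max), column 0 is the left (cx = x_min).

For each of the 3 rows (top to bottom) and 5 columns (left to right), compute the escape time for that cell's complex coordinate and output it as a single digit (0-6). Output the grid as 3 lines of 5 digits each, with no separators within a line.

(row=0, col=0): c = -1.7500 + 1.3200i → escape time 1
(row=0, col=1): c = -1.5725 + 1.3200i → escape time 1
(row=0, col=2): c = -1.3950 + 1.3200i → escape time 2
(row=0, col=3): c = -1.2175 + 1.3200i → escape time 2
(row=0, col=4): c = -1.0400 + 1.3200i → escape time 2
(row=1, col=0): c = -1.7500 + 0.5650i → escape time 3
(row=1, col=1): c = -1.5725 + 0.5650i → escape time 3
(row=1, col=2): c = -1.3950 + 0.5650i → escape time 3
(row=1, col=3): c = -1.2175 + 0.5650i → escape time 4
(row=1, col=4): c = -1.0400 + 0.5650i → escape time 5
(row=2, col=0): c = -1.7500 + -0.1900i → escape time 4
(row=2, col=1): c = -1.5725 + -0.1900i → escape time 5
(row=2, col=2): c = -1.3950 + -0.1900i → escape time 6
(row=2, col=3): c = -1.2175 + -0.1900i → escape time 6
(row=2, col=4): c = -1.0400 + -0.1900i → escape time 6

Answer: 11222
33345
45666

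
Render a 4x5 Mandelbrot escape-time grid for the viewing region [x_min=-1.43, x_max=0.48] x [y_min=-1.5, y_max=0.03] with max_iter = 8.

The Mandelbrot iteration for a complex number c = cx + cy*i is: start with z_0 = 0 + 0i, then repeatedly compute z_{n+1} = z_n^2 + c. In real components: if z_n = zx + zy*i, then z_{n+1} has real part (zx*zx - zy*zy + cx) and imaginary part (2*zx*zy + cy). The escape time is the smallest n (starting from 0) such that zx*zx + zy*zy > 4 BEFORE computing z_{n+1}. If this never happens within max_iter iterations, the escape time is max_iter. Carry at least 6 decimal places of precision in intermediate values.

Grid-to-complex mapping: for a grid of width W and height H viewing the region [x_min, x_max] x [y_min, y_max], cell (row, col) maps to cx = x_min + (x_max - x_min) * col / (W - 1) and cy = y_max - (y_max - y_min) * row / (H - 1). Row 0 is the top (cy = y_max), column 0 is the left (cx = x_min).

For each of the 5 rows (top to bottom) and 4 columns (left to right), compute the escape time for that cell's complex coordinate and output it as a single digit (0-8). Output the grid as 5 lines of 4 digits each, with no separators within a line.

Answer: 8885
5887
3484
2362
1222

Derivation:
(row=0, col=0): c = -1.4300 + 0.0300i → escape time 8
(row=0, col=1): c = -0.7933 + 0.0300i → escape time 8
(row=0, col=2): c = -0.1567 + 0.0300i → escape time 8
(row=0, col=3): c = 0.4800 + 0.0300i → escape time 5
(row=1, col=0): c = -1.4300 + -0.3525i → escape time 5
(row=1, col=1): c = -0.7933 + -0.3525i → escape time 8
(row=1, col=2): c = -0.1567 + -0.3525i → escape time 8
(row=1, col=3): c = 0.4800 + -0.3525i → escape time 7
(row=2, col=0): c = -1.4300 + -0.7350i → escape time 3
(row=2, col=1): c = -0.7933 + -0.7350i → escape time 4
(row=2, col=2): c = -0.1567 + -0.7350i → escape time 8
(row=2, col=3): c = 0.4800 + -0.7350i → escape time 4
(row=3, col=0): c = -1.4300 + -1.1175i → escape time 2
(row=3, col=1): c = -0.7933 + -1.1175i → escape time 3
(row=3, col=2): c = -0.1567 + -1.1175i → escape time 6
(row=3, col=3): c = 0.4800 + -1.1175i → escape time 2
(row=4, col=0): c = -1.4300 + -1.5000i → escape time 1
(row=4, col=1): c = -0.7933 + -1.5000i → escape time 2
(row=4, col=2): c = -0.1567 + -1.5000i → escape time 2
(row=4, col=3): c = 0.4800 + -1.5000i → escape time 2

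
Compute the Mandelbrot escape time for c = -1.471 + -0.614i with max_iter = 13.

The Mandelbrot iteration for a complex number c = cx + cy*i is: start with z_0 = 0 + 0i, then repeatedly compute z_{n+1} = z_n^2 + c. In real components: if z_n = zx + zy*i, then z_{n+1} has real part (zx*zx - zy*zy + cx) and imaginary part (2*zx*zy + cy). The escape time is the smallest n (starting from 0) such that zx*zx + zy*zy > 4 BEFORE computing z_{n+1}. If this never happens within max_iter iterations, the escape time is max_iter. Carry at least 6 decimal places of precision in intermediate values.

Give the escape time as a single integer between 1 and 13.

Answer: 3

Derivation:
z_0 = 0 + 0i, c = -1.4710 + -0.6140i
Iter 1: z = -1.4710 + -0.6140i, |z|^2 = 2.5408
Iter 2: z = 0.3158 + 1.1924i, |z|^2 = 1.5215
Iter 3: z = -2.7930 + 0.1392i, |z|^2 = 7.8204
Escaped at iteration 3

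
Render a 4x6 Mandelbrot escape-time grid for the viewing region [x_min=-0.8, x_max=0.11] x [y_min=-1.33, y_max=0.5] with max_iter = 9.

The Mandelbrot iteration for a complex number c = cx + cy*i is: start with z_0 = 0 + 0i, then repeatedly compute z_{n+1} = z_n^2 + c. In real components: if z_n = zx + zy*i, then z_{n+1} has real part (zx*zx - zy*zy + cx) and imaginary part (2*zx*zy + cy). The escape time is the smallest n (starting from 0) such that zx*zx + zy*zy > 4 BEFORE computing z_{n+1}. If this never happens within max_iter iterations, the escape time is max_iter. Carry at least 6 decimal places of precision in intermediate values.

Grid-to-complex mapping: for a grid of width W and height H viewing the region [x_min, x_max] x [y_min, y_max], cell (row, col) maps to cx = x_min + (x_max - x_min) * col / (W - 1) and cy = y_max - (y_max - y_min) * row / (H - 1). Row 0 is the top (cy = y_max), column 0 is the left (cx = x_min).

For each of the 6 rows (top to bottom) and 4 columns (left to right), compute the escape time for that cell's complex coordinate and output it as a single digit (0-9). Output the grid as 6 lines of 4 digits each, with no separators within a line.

Answer: 6999
9999
9999
5999
3484
2222

Derivation:
(row=0, col=0): c = -0.8000 + 0.5000i → escape time 6
(row=0, col=1): c = -0.4967 + 0.5000i → escape time 9
(row=0, col=2): c = -0.1933 + 0.5000i → escape time 9
(row=0, col=3): c = 0.1100 + 0.5000i → escape time 9
(row=1, col=0): c = -0.8000 + 0.1340i → escape time 9
(row=1, col=1): c = -0.4967 + 0.1340i → escape time 9
(row=1, col=2): c = -0.1933 + 0.1340i → escape time 9
(row=1, col=3): c = 0.1100 + 0.1340i → escape time 9
(row=2, col=0): c = -0.8000 + -0.2320i → escape time 9
(row=2, col=1): c = -0.4967 + -0.2320i → escape time 9
(row=2, col=2): c = -0.1933 + -0.2320i → escape time 9
(row=2, col=3): c = 0.1100 + -0.2320i → escape time 9
(row=3, col=0): c = -0.8000 + -0.5980i → escape time 5
(row=3, col=1): c = -0.4967 + -0.5980i → escape time 9
(row=3, col=2): c = -0.1933 + -0.5980i → escape time 9
(row=3, col=3): c = 0.1100 + -0.5980i → escape time 9
(row=4, col=0): c = -0.8000 + -0.9640i → escape time 3
(row=4, col=1): c = -0.4967 + -0.9640i → escape time 4
(row=4, col=2): c = -0.1933 + -0.9640i → escape time 8
(row=4, col=3): c = 0.1100 + -0.9640i → escape time 4
(row=5, col=0): c = -0.8000 + -1.3300i → escape time 2
(row=5, col=1): c = -0.4967 + -1.3300i → escape time 2
(row=5, col=2): c = -0.1933 + -1.3300i → escape time 2
(row=5, col=3): c = 0.1100 + -1.3300i → escape time 2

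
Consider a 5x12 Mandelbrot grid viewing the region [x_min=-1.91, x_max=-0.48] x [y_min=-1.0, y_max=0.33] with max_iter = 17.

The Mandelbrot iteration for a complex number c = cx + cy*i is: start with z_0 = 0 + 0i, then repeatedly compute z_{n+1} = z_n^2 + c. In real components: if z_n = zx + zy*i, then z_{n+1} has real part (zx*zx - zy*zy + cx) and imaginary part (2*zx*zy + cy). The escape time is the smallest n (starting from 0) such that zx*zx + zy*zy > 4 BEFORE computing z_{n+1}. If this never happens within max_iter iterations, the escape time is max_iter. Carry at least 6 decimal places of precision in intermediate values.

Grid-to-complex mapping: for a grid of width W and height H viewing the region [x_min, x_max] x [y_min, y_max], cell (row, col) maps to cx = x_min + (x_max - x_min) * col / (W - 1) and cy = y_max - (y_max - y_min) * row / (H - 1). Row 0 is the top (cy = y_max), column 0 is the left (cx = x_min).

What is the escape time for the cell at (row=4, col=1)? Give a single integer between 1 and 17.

Answer: 5

Derivation:
z_0 = 0 + 0i, c = -1.5525 + -0.1536i
Iter 1: z = -1.5525 + -0.1536i, |z|^2 = 2.4339
Iter 2: z = 0.8342 + 0.3234i, |z|^2 = 0.8004
Iter 3: z = -0.9613 + 0.3859i, |z|^2 = 1.0730
Iter 4: z = -0.7774 + -0.8956i, |z|^2 = 1.4063
Iter 5: z = -1.7502 + 1.2387i, |z|^2 = 4.5977
Escaped at iteration 5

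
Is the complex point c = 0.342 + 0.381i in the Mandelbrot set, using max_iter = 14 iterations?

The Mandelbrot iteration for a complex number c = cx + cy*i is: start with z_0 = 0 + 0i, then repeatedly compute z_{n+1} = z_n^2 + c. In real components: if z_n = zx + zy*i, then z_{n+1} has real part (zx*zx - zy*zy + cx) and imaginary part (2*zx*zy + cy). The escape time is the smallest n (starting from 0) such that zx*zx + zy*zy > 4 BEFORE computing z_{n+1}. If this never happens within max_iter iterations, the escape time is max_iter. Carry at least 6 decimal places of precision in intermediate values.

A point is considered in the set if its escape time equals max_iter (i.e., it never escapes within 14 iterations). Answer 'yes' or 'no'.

Answer: yes

Derivation:
z_0 = 0 + 0i, c = 0.3420 + 0.3810i
Iter 1: z = 0.3420 + 0.3810i, |z|^2 = 0.2621
Iter 2: z = 0.3138 + 0.6416i, |z|^2 = 0.5101
Iter 3: z = 0.0288 + 0.7837i, |z|^2 = 0.6150
Iter 4: z = -0.2713 + 0.4262i, |z|^2 = 0.2552
Iter 5: z = 0.2340 + 0.1497i, |z|^2 = 0.0772
Iter 6: z = 0.3743 + 0.4511i, |z|^2 = 0.3436
Iter 7: z = 0.2786 + 0.7187i, |z|^2 = 0.5942
Iter 8: z = -0.0969 + 0.7815i, |z|^2 = 0.6202
Iter 9: z = -0.2594 + 0.2296i, |z|^2 = 0.1200
Iter 10: z = 0.3566 + 0.2619i, |z|^2 = 0.1958
Iter 11: z = 0.4006 + 0.5678i, |z|^2 = 0.4828
Iter 12: z = 0.1801 + 0.8359i, |z|^2 = 0.7311
Iter 13: z = -0.3243 + 0.6820i, |z|^2 = 0.5703
Did not escape in 14 iterations → in set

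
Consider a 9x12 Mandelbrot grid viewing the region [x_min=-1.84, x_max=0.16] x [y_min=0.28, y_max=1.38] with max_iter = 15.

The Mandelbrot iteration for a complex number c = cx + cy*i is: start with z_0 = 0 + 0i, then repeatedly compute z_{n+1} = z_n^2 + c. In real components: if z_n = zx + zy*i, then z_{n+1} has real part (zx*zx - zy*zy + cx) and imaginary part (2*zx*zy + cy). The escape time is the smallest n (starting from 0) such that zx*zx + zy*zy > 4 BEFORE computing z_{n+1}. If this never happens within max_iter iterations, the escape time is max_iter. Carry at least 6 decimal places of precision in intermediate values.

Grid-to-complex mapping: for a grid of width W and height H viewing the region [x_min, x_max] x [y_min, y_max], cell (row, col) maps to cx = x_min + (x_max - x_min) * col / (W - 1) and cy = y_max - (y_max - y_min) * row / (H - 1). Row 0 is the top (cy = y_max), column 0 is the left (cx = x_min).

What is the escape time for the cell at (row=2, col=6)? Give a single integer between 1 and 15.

z_0 = 0 + 0i, c = -0.3400 + 1.1800i
Iter 1: z = -0.3400 + 1.1800i, |z|^2 = 1.5080
Iter 2: z = -1.6168 + 0.3776i, |z|^2 = 2.7566
Iter 3: z = 2.1315 + -0.0410i, |z|^2 = 4.5448
Escaped at iteration 3

Answer: 3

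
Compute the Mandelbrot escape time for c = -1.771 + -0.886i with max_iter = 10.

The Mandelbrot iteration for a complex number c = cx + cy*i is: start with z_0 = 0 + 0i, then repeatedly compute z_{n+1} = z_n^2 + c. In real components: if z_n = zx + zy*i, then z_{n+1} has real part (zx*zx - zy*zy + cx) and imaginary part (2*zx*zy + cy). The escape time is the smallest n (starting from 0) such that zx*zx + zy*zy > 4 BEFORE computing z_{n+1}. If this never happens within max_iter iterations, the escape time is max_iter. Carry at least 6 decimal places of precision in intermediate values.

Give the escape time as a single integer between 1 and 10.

Answer: 2

Derivation:
z_0 = 0 + 0i, c = -1.7710 + -0.8860i
Iter 1: z = -1.7710 + -0.8860i, |z|^2 = 3.9214
Iter 2: z = 0.5804 + 2.2522i, |z|^2 = 5.4094
Escaped at iteration 2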